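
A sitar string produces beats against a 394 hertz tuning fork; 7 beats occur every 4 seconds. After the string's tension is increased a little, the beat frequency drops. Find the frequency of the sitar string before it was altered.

392.25 Hz

Beat frequency = 7/4 = 1.75 Hz.
|f − 394| = 1.75, so the sitar string was at either 392.25 Hz or 395.75 Hz.
Higher tension means higher frequency; the adjustment raises the sitar string's frequency.
The beat rate fell, so the adjustment moved the sitar string toward 394 Hz — it must have started below the reference.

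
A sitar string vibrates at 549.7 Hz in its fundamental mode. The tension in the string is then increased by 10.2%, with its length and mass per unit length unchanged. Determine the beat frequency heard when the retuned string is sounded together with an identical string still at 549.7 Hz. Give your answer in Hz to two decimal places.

27.35 Hz

For a string, f ∝ √T, so the new frequency is 549.7·√1.102 = 577.0541 Hz.
f_beat = |577.0541 − 549.7| = 27.35 Hz.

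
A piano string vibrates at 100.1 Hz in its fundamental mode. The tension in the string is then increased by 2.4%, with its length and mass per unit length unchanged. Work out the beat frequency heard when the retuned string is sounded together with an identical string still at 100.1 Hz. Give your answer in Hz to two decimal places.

For a string, f ∝ √T, so the new frequency is 100.1·√1.024 = 101.2941 Hz.
f_beat = |101.2941 − 100.1| = 1.19 Hz.

1.19 Hz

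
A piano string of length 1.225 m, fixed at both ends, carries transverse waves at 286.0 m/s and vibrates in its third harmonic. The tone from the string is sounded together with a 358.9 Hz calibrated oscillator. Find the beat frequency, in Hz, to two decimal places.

For a string fixed at both ends, f_n = n·v/(2L) = 3·286.0/(2·1.225) = 350.2041 Hz.
f_beat = |350.2041 − 358.9| = 8.70 Hz.

8.70 Hz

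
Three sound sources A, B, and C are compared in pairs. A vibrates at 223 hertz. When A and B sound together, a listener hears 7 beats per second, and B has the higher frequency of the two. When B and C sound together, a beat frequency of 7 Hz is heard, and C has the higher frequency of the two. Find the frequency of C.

237 Hz

B is above A, so f_B = 223 + 7 = 230 Hz.
C is above B, so f_C = 230 + 7 = 237 Hz.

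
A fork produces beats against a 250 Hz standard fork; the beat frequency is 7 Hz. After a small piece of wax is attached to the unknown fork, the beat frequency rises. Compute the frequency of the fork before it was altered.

|f − 250| = 7, so the fork was at either 243 Hz or 257 Hz.
Loading a fork with wax lowers its frequency; the adjustment lowers the fork's frequency.
The beat rate rose, so the adjustment moved the fork further from 250 Hz — it was already below the reference.

243 Hz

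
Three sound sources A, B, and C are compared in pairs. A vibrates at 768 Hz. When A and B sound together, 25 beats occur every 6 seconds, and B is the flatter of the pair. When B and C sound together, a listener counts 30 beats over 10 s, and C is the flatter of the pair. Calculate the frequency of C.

760.8333 Hz

A–B: Beat frequency = 25/6 = 4.1667 Hz.
B is below A, so f_B = 768 − 4.1667 = 763.8333 Hz.
B–C: Beat frequency = 30/10 = 3 Hz.
C is below B, so f_C = 763.8333 − 3 = 760.8333 Hz.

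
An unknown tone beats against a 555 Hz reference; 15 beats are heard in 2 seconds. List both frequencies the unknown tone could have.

547.5 Hz or 562.5 Hz

Beat frequency = 15/2 = 7.5 Hz.
|f − 555| = 7.5, so f = 555 ± 7.5.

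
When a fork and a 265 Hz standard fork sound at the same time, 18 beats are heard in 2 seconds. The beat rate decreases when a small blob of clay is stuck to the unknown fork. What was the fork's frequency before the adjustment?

Beat frequency = 18/2 = 9 Hz.
|f − 265| = 9, so the fork was at either 256 Hz or 274 Hz.
Adding mass to a fork lowers its frequency; the adjustment lowers the fork's frequency.
The beat rate fell, so the adjustment moved the fork toward 265 Hz — it must have started above the reference.

274 Hz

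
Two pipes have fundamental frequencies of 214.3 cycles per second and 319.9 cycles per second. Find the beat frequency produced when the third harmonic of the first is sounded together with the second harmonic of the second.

Third harmonic of the first: 3·214.3 = 642.9 Hz.
Second harmonic of the second: 2·319.9 = 639.8 Hz.
f_beat = |642.9 − 639.8| = 3.1 Hz.

3.1 Hz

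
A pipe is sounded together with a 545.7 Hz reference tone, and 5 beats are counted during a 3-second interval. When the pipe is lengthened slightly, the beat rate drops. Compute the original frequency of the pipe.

Beat frequency = 5/3 = 1.6667 Hz.
|f − 545.7| = 1.6667, so the pipe was at either 544.0333 Hz or 547.3667 Hz.
A longer pipe has a lower fundamental; the adjustment lowers the pipe's frequency.
The beat rate fell, so the adjustment moved the pipe toward 545.7 Hz — it must have started above the reference.

547.3667 Hz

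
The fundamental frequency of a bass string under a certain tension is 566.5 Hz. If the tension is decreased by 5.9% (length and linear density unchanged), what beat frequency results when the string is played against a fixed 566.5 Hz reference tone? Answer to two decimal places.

For a string, f ∝ √T, so the new frequency is 566.5·√0.941 = 549.5342 Hz.
f_beat = |549.5342 − 566.5| = 16.97 Hz.

16.97 Hz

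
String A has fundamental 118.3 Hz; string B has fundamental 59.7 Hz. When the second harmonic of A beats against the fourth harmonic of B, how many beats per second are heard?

Second harmonic of the first: 2·118.3 = 236.6 Hz.
Fourth harmonic of the second: 4·59.7 = 238.8 Hz.
f_beat = |236.6 − 238.8| = 2.2 Hz.

2.2 Hz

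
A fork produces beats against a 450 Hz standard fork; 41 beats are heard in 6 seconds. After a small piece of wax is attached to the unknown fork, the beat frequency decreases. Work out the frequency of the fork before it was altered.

456.8333 Hz

Beat frequency = 41/6 = 6.8333 Hz.
|f − 450| = 6.8333, so the fork was at either 443.1667 Hz or 456.8333 Hz.
Loading a fork with wax lowers its frequency; the adjustment lowers the fork's frequency.
The beat rate fell, so the adjustment moved the fork toward 450 Hz — it must have started above the reference.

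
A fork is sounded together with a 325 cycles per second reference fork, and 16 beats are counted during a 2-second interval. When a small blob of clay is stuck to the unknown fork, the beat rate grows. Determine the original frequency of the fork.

317 Hz

Beat frequency = 16/2 = 8 Hz.
|f − 325| = 8, so the fork was at either 317 Hz or 333 Hz.
Adding mass to a fork lowers its frequency; the adjustment lowers the fork's frequency.
The beat rate rose, so the adjustment moved the fork further from 325 Hz — it was already below the reference.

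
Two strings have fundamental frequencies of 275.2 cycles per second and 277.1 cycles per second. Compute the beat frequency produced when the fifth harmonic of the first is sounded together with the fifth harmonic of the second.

Fifth harmonic of the first: 5·275.2 = 1376.0 Hz.
Fifth harmonic of the second: 5·277.1 = 1385.5 Hz.
f_beat = |1376.0 − 1385.5| = 9.5 Hz.

9.5 Hz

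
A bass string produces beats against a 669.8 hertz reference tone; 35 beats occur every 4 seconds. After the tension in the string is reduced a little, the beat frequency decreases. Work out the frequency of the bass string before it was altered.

Beat frequency = 35/4 = 8.75 Hz.
|f − 669.8| = 8.75, so the bass string was at either 661.05 Hz or 678.55 Hz.
Lower tension means lower frequency; the adjustment lowers the bass string's frequency.
The beat rate fell, so the adjustment moved the bass string toward 669.8 Hz — it must have started above the reference.

678.55 Hz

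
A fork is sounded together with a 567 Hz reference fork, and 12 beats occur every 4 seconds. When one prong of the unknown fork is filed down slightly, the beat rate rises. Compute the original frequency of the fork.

Beat frequency = 12/4 = 3 Hz.
|f − 567| = 3, so the fork was at either 564 Hz or 570 Hz.
Filing a prong removes mass and raises the fork's frequency; the adjustment raises the fork's frequency.
The beat rate rose, so the adjustment moved the fork further from 567 Hz — it was already above the reference.

570 Hz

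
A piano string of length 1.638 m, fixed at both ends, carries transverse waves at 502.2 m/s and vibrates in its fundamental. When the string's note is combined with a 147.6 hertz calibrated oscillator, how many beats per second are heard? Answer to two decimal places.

For a string fixed at both ends, f_n = n·v/(2L) = 1·502.2/(2·1.638) = 153.2967 Hz.
f_beat = |153.2967 − 147.6| = 5.70 Hz.

5.70 Hz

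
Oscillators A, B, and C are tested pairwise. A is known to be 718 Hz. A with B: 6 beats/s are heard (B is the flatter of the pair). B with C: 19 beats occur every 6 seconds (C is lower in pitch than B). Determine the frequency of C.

708.8333 Hz

B is below A, so f_B = 718 − 6 = 712 Hz.
B–C: Beat frequency = 19/6 = 3.1667 Hz.
C is below B, so f_C = 712 − 3.1667 = 708.8333 Hz.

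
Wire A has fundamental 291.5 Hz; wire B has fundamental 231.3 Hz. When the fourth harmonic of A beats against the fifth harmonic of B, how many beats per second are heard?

9.5 Hz

Fourth harmonic of the first: 4·291.5 = 1166.0 Hz.
Fifth harmonic of the second: 5·231.3 = 1156.5 Hz.
f_beat = |1166.0 − 1156.5| = 9.5 Hz.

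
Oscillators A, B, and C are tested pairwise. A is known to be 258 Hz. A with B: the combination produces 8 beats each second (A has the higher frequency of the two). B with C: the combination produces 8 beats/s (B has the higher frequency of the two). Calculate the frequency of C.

B is below A, so f_B = 258 − 8 = 250 Hz.
C is below B, so f_C = 250 − 8 = 242 Hz.

242 Hz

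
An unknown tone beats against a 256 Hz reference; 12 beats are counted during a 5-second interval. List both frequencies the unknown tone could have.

253.6 Hz or 258.4 Hz

Beat frequency = 12/5 = 2.4 Hz.
|f − 256| = 2.4, so f = 256 ± 2.4.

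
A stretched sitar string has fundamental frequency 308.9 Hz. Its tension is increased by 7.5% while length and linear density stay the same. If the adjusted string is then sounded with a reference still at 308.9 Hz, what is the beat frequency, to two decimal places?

11.37 Hz

For a string, f ∝ √T, so the new frequency is 308.9·√1.075 = 320.2743 Hz.
f_beat = |320.2743 − 308.9| = 11.37 Hz.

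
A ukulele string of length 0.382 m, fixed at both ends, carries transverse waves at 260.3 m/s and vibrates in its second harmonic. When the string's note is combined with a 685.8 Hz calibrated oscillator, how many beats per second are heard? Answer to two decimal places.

For a string fixed at both ends, f_n = n·v/(2L) = 2·260.3/(2·0.382) = 681.4136 Hz.
f_beat = |681.4136 − 685.8| = 4.39 Hz.

4.39 Hz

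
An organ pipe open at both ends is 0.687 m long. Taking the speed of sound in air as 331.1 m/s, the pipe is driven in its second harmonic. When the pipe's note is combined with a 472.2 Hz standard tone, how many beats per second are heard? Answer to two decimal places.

9.75 Hz

Open pipe: f_n = n·v/(2L) = 2·331.1/(2·0.687) = 481.9505 Hz.
f_beat = |481.9505 − 472.2| = 9.75 Hz.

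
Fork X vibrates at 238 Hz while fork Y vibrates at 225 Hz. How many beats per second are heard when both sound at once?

Beats arise from superposition of two nearby frequencies; the beat rate is |f₁ − f₂|.
|238 − 225| = 13 Hz.

13 Hz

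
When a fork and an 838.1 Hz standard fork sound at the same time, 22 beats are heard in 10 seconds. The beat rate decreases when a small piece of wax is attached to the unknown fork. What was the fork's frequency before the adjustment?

Beat frequency = 22/10 = 2.2 Hz.
|f − 838.1| = 2.2, so the fork was at either 835.9 Hz or 840.3 Hz.
Loading a fork with wax lowers its frequency; the adjustment lowers the fork's frequency.
The beat rate fell, so the adjustment moved the fork toward 838.1 Hz — it must have started above the reference.

840.3 Hz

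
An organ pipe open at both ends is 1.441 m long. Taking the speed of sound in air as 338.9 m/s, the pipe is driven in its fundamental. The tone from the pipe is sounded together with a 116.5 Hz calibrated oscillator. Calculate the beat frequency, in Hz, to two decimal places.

Open pipe: f_n = n·v/(2L) = 1·338.9/(2·1.441) = 117.5920 Hz.
f_beat = |117.5920 − 116.5| = 1.09 Hz.

1.09 Hz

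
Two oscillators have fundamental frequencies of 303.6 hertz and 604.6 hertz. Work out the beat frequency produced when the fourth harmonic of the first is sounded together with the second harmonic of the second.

Fourth harmonic of the first: 4·303.6 = 1214.4 Hz.
Second harmonic of the second: 2·604.6 = 1209.2 Hz.
f_beat = |1214.4 − 1209.2| = 5.2 Hz.

5.2 Hz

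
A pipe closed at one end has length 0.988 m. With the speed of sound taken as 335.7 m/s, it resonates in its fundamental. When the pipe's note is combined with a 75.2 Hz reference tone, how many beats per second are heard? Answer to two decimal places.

Closed pipe (odd harmonics): f_n = n·v/(4L) = 1·335.7/(4·0.988) = 84.9443 Hz.
f_beat = |84.9443 − 75.2| = 9.74 Hz.

9.74 Hz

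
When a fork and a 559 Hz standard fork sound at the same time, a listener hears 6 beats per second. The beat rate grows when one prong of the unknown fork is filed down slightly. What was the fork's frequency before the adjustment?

|f − 559| = 6, so the fork was at either 553 Hz or 565 Hz.
Filing a prong removes mass and raises the fork's frequency; the adjustment raises the fork's frequency.
The beat rate rose, so the adjustment moved the fork further from 559 Hz — it was already above the reference.

565 Hz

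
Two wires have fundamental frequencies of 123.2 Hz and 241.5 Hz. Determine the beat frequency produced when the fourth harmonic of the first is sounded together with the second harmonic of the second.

Fourth harmonic of the first: 4·123.2 = 492.8 Hz.
Second harmonic of the second: 2·241.5 = 483.0 Hz.
f_beat = |492.8 − 483.0| = 9.8 Hz.

9.8 Hz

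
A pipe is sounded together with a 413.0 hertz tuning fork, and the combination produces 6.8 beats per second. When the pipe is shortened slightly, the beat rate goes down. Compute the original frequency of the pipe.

406.2 Hz

|f − 413.0| = 6.8, so the pipe was at either 406.2 Hz or 419.8 Hz.
A shorter pipe has a higher fundamental; the adjustment raises the pipe's frequency.
The beat rate fell, so the adjustment moved the pipe toward 413.0 Hz — it must have started below the reference.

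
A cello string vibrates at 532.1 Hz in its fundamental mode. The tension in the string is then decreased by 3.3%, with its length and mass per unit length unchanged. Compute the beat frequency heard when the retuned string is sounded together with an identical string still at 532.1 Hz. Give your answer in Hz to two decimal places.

8.85 Hz

For a string, f ∝ √T, so the new frequency is 532.1·√0.967 = 523.2467 Hz.
f_beat = |523.2467 − 532.1| = 8.85 Hz.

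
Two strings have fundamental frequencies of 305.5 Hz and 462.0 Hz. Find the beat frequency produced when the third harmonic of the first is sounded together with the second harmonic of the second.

7.5 Hz

Third harmonic of the first: 3·305.5 = 916.5 Hz.
Second harmonic of the second: 2·462.0 = 924.0 Hz.
f_beat = |916.5 − 924.0| = 7.5 Hz.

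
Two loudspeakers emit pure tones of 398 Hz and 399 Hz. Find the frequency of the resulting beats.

f_beat = |f₁ − f₂|.
|398 − 399| = 1 Hz.

1 Hz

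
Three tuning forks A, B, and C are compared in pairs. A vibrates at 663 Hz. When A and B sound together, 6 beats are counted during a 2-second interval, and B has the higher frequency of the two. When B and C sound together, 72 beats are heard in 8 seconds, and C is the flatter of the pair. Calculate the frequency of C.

657 Hz

A–B: Beat frequency = 6/2 = 3 Hz.
B is above A, so f_B = 663 + 3 = 666 Hz.
B–C: Beat frequency = 72/8 = 9 Hz.
C is below B, so f_C = 666 − 9 = 657 Hz.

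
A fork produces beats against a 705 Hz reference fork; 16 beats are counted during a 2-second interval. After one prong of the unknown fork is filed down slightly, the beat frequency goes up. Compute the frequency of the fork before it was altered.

Beat frequency = 16/2 = 8 Hz.
|f − 705| = 8, so the fork was at either 697 Hz or 713 Hz.
Filing a prong removes mass and raises the fork's frequency; the adjustment raises the fork's frequency.
The beat rate rose, so the adjustment moved the fork further from 705 Hz — it was already above the reference.

713 Hz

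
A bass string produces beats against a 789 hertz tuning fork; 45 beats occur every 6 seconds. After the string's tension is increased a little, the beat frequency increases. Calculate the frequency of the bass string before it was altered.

Beat frequency = 45/6 = 7.5 Hz.
|f − 789| = 7.5, so the bass string was at either 781.5 Hz or 796.5 Hz.
Higher tension means higher frequency; the adjustment raises the bass string's frequency.
The beat rate rose, so the adjustment moved the bass string further from 789 Hz — it was already above the reference.

796.5 Hz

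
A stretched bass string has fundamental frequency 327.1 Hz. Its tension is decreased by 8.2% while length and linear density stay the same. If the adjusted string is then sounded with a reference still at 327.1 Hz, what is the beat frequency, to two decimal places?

For a string, f ∝ √T, so the new frequency is 327.1·√0.918 = 313.4021 Hz.
f_beat = |313.4021 − 327.1| = 13.70 Hz.

13.70 Hz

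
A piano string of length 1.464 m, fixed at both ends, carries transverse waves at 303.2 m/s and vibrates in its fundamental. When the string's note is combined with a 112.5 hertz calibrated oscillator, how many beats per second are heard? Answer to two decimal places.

8.95 Hz

For a string fixed at both ends, f_n = n·v/(2L) = 1·303.2/(2·1.464) = 103.5519 Hz.
f_beat = |103.5519 − 112.5| = 8.95 Hz.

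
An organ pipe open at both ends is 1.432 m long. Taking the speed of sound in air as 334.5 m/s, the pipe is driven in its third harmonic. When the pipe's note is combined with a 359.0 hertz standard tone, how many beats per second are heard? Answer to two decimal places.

8.62 Hz

Open pipe: f_n = n·v/(2L) = 3·334.5/(2·1.432) = 350.3841 Hz.
f_beat = |350.3841 − 359.0| = 8.62 Hz.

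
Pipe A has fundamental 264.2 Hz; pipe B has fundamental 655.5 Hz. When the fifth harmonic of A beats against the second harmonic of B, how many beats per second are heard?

Fifth harmonic of the first: 5·264.2 = 1321.0 Hz.
Second harmonic of the second: 2·655.5 = 1311.0 Hz.
f_beat = |1321.0 − 1311.0| = 10.0 Hz.

10.0 Hz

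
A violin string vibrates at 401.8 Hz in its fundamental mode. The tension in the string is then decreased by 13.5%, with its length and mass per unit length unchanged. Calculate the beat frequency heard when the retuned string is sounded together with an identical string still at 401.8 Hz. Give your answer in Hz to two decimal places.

For a string, f ∝ √T, so the new frequency is 401.8·√0.865 = 373.6956 Hz.
f_beat = |373.6956 − 401.8| = 28.10 Hz.

28.10 Hz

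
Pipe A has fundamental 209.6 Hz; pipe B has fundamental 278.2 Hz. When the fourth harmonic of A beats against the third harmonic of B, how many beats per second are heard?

3.8 Hz

Fourth harmonic of the first: 4·209.6 = 838.4 Hz.
Third harmonic of the second: 3·278.2 = 834.6 Hz.
f_beat = |838.4 − 834.6| = 3.8 Hz.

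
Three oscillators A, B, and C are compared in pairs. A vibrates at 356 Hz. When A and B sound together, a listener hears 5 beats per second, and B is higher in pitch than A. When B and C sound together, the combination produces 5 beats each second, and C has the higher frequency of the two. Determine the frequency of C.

B is above A, so f_B = 356 + 5 = 361 Hz.
C is above B, so f_C = 361 + 5 = 366 Hz.

366 Hz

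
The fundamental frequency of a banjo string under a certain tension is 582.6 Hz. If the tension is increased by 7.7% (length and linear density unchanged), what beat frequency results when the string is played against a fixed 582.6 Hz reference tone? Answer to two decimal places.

For a string, f ∝ √T, so the new frequency is 582.6·√1.077 = 604.6142 Hz.
f_beat = |604.6142 − 582.6| = 22.01 Hz.

22.01 Hz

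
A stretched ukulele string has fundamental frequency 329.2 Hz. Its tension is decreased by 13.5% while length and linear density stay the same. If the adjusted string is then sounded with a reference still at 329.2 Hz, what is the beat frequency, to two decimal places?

For a string, f ∝ √T, so the new frequency is 329.2·√0.865 = 306.1737 Hz.
f_beat = |306.1737 − 329.2| = 23.03 Hz.

23.03 Hz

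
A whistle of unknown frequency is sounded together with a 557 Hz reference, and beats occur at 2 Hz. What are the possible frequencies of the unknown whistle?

555 Hz or 559 Hz

|f − 557| = 2, so f = 557 ± 2.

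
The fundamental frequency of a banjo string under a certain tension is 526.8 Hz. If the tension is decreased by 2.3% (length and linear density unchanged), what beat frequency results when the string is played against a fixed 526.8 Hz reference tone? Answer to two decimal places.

6.09 Hz

For a string, f ∝ √T, so the new frequency is 526.8·√0.977 = 520.7066 Hz.
f_beat = |520.7066 − 526.8| = 6.09 Hz.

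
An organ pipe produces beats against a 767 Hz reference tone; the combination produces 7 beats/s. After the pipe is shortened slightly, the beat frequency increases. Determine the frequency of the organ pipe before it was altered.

|f − 767| = 7, so the organ pipe was at either 760 Hz or 774 Hz.
A shorter pipe has a higher fundamental; the adjustment raises the organ pipe's frequency.
The beat rate rose, so the adjustment moved the organ pipe further from 767 Hz — it was already above the reference.

774 Hz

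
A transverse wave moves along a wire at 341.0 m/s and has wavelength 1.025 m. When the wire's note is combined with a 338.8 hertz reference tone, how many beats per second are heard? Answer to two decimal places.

Source frequency f = v/λ = 341.0/1.025 = 332.6829 Hz.
f_beat = |332.6829 − 338.8| = 6.12 Hz.

6.12 Hz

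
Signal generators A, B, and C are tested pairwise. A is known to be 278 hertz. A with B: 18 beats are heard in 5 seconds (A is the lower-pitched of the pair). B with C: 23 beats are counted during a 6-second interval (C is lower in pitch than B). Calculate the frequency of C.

A–B: Beat frequency = 18/5 = 3.6 Hz.
B is above A, so f_B = 278 + 3.6 = 281.6 Hz.
B–C: Beat frequency = 23/6 = 3.8333 Hz.
C is below B, so f_C = 281.6 − 3.8333 = 277.7667 Hz.

277.7667 Hz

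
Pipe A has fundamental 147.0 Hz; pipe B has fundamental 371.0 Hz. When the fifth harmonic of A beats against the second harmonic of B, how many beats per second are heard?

7.0 Hz

Fifth harmonic of the first: 5·147.0 = 735.0 Hz.
Second harmonic of the second: 2·371.0 = 742.0 Hz.
f_beat = |735.0 − 742.0| = 7.0 Hz.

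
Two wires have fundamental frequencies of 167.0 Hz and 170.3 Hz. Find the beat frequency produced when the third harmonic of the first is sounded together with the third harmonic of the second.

Third harmonic of the first: 3·167.0 = 501.0 Hz.
Third harmonic of the second: 3·170.3 = 510.9 Hz.
f_beat = |501.0 − 510.9| = 9.9 Hz.

9.9 Hz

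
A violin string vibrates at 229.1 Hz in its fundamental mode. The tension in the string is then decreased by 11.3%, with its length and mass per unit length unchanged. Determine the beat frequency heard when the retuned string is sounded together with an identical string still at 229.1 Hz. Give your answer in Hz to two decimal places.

For a string, f ∝ √T, so the new frequency is 229.1·√0.887 = 215.7679 Hz.
f_beat = |215.7679 − 229.1| = 13.33 Hz.

13.33 Hz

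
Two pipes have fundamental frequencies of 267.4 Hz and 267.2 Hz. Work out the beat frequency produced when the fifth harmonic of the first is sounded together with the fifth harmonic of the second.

Fifth harmonic of the first: 5·267.4 = 1337.0 Hz.
Fifth harmonic of the second: 5·267.2 = 1336.0 Hz.
f_beat = |1337.0 − 1336.0| = 1.0 Hz.

1.0 Hz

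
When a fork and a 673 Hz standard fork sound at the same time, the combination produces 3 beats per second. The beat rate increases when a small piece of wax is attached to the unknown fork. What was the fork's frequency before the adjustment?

670 Hz

|f − 673| = 3, so the fork was at either 670 Hz or 676 Hz.
Loading a fork with wax lowers its frequency; the adjustment lowers the fork's frequency.
The beat rate rose, so the adjustment moved the fork further from 673 Hz — it was already below the reference.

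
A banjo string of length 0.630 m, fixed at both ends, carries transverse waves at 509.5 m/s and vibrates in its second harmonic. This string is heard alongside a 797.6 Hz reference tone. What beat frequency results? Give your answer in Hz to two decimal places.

For a string fixed at both ends, f_n = n·v/(2L) = 2·509.5/(2·0.630) = 808.7302 Hz.
f_beat = |808.7302 − 797.6| = 11.13 Hz.

11.13 Hz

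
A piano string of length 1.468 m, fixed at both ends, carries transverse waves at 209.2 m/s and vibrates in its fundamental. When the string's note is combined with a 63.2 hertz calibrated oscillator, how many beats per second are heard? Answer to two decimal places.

8.05 Hz

For a string fixed at both ends, f_n = n·v/(2L) = 1·209.2/(2·1.468) = 71.2534 Hz.
f_beat = |71.2534 − 63.2| = 8.05 Hz.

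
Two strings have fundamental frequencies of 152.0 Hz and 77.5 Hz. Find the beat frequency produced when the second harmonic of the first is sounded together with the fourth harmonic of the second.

6.0 Hz

Second harmonic of the first: 2·152.0 = 304.0 Hz.
Fourth harmonic of the second: 4·77.5 = 310.0 Hz.
f_beat = |304.0 − 310.0| = 6.0 Hz.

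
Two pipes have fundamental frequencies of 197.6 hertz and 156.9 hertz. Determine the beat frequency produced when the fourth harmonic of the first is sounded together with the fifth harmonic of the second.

Fourth harmonic of the first: 4·197.6 = 790.4 Hz.
Fifth harmonic of the second: 5·156.9 = 784.5 Hz.
f_beat = |790.4 − 784.5| = 5.9 Hz.

5.9 Hz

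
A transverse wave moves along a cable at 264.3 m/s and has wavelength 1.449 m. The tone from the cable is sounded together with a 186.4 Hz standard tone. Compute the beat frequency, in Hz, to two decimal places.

4.00 Hz

Source frequency f = v/λ = 264.3/1.449 = 182.4017 Hz.
f_beat = |182.4017 − 186.4| = 4.00 Hz.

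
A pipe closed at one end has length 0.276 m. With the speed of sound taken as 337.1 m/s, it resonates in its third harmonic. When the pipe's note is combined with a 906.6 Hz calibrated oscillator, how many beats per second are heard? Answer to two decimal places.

9.43 Hz

Closed pipe (odd harmonics): f_n = n·v/(4L) = 3·337.1/(4·0.276) = 916.0326 Hz.
f_beat = |916.0326 − 906.6| = 9.43 Hz.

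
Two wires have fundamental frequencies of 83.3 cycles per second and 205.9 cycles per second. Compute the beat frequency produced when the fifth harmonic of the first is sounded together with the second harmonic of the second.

4.7 Hz

Fifth harmonic of the first: 5·83.3 = 416.5 Hz.
Second harmonic of the second: 2·205.9 = 411.8 Hz.
f_beat = |416.5 − 411.8| = 4.7 Hz.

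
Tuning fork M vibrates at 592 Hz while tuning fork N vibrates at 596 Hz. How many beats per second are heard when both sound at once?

4 Hz

The beat frequency equals the magnitude of the frequency difference.
|592 − 596| = 4 Hz.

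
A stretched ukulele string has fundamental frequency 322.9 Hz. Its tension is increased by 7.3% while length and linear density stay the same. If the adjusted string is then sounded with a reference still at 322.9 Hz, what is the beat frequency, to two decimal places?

11.58 Hz

For a string, f ∝ √T, so the new frequency is 322.9·√1.073 = 334.4783 Hz.
f_beat = |334.4783 − 322.9| = 11.58 Hz.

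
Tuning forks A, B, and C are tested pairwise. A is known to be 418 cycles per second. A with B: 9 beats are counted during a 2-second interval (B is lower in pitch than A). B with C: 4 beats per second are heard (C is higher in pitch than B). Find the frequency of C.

417.5 Hz

A–B: Beat frequency = 9/2 = 4.5 Hz.
B is below A, so f_B = 418 − 4.5 = 413.5 Hz.
C is above B, so f_C = 413.5 + 4 = 417.5 Hz.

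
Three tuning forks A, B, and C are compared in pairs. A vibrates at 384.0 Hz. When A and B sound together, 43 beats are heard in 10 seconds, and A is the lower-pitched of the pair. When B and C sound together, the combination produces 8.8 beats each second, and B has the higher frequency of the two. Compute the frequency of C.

A–B: Beat frequency = 43/10 = 4.3 Hz.
B is above A, so f_B = 384.0 + 4.3 = 388.3 Hz.
C is below B, so f_C = 388.3 − 8.8 = 379.5 Hz.

379.5 Hz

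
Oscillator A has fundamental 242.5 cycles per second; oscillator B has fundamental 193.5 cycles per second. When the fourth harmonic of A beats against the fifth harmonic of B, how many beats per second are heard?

2.5 Hz

Fourth harmonic of the first: 4·242.5 = 970.0 Hz.
Fifth harmonic of the second: 5·193.5 = 967.5 Hz.
f_beat = |970.0 − 967.5| = 2.5 Hz.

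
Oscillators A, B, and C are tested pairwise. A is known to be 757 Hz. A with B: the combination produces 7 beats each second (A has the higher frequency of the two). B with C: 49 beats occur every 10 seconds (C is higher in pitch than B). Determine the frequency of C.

B is below A, so f_B = 757 − 7 = 750 Hz.
B–C: Beat frequency = 49/10 = 4.9 Hz.
C is above B, so f_C = 750 + 4.9 = 754.9 Hz.

754.9 Hz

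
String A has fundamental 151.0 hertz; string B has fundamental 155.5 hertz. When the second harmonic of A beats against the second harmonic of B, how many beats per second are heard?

9.0 Hz

Second harmonic of the first: 2·151.0 = 302.0 Hz.
Second harmonic of the second: 2·155.5 = 311.0 Hz.
f_beat = |302.0 − 311.0| = 9.0 Hz.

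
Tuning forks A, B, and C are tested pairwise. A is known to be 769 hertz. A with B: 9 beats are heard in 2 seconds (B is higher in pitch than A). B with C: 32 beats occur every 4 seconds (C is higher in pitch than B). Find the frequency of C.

A–B: Beat frequency = 9/2 = 4.5 Hz.
B is above A, so f_B = 769 + 4.5 = 773.5 Hz.
B–C: Beat frequency = 32/4 = 8 Hz.
C is above B, so f_C = 773.5 + 8 = 781.5 Hz.

781.5 Hz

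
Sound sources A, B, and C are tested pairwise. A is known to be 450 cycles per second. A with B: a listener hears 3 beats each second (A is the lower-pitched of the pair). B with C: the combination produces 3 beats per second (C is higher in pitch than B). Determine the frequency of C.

456 Hz

B is above A, so f_B = 450 + 3 = 453 Hz.
C is above B, so f_C = 453 + 3 = 456 Hz.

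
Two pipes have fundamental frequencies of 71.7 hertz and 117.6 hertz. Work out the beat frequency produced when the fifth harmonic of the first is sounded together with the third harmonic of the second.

5.7 Hz

Fifth harmonic of the first: 5·71.7 = 358.5 Hz.
Third harmonic of the second: 3·117.6 = 352.8 Hz.
f_beat = |358.5 − 352.8| = 5.7 Hz.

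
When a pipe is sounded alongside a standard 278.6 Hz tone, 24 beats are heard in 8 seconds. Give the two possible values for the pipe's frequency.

Beat frequency = 24/8 = 3 Hz.
|f − 278.6| = 3, so f = 278.6 ± 3.

275.6 Hz or 281.6 Hz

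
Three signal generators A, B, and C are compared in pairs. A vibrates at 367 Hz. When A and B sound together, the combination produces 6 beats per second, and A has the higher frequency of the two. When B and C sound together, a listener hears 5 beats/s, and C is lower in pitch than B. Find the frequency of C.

B is below A, so f_B = 367 − 6 = 361 Hz.
C is below B, so f_C = 361 − 5 = 356 Hz.

356 Hz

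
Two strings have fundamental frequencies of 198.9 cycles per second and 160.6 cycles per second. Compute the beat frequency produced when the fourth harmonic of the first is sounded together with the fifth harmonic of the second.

Fourth harmonic of the first: 4·198.9 = 795.6 Hz.
Fifth harmonic of the second: 5·160.6 = 803.0 Hz.
f_beat = |795.6 − 803.0| = 7.4 Hz.

7.4 Hz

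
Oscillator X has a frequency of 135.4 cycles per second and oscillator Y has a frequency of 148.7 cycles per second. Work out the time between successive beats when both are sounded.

0.075 s

f_beat = |135.4 − 148.7| = 13.3 Hz.
Beat period T = 1 / f_beat = 1 / 13.3 s.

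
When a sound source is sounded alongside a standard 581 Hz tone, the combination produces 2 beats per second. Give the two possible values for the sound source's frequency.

|f − 581| = 2, so f = 581 ± 2.

579 Hz or 583 Hz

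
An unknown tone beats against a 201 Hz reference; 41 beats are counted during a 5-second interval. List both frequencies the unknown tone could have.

Beat frequency = 41/5 = 8.2 Hz.
|f − 201| = 8.2, so f = 201 ± 8.2.

192.8 Hz or 209.2 Hz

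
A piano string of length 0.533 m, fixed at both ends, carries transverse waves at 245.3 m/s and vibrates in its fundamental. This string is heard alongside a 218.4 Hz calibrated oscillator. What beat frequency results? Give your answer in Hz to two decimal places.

For a string fixed at both ends, f_n = n·v/(2L) = 1·245.3/(2·0.533) = 230.1126 Hz.
f_beat = |230.1126 − 218.4| = 11.71 Hz.

11.71 Hz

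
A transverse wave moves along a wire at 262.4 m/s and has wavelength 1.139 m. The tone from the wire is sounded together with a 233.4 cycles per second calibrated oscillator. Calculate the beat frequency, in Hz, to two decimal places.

Source frequency f = v/λ = 262.4/1.139 = 230.3775 Hz.
f_beat = |230.3775 − 233.4| = 3.02 Hz.

3.02 Hz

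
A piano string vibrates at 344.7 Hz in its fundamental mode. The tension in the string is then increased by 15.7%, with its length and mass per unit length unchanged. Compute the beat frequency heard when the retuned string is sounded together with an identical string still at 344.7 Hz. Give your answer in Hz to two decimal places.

26.07 Hz

For a string, f ∝ √T, so the new frequency is 344.7·√1.157 = 370.7729 Hz.
f_beat = |370.7729 − 344.7| = 26.07 Hz.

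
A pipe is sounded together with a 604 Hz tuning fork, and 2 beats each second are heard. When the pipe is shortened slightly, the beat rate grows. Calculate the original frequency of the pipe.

|f − 604| = 2, so the pipe was at either 602 Hz or 606 Hz.
A shorter pipe has a higher fundamental; the adjustment raises the pipe's frequency.
The beat rate rose, so the adjustment moved the pipe further from 604 Hz — it was already above the reference.

606 Hz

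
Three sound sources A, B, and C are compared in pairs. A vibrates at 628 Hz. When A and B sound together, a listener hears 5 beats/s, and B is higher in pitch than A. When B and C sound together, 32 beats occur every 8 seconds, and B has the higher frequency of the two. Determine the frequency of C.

B is above A, so f_B = 628 + 5 = 633 Hz.
B–C: Beat frequency = 32/8 = 4 Hz.
C is below B, so f_C = 633 − 4 = 629 Hz.

629 Hz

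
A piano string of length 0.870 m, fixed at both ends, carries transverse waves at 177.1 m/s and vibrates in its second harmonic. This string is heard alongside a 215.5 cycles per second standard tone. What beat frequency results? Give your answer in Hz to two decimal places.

For a string fixed at both ends, f_n = n·v/(2L) = 2·177.1/(2·0.870) = 203.5632 Hz.
f_beat = |203.5632 − 215.5| = 11.94 Hz.

11.94 Hz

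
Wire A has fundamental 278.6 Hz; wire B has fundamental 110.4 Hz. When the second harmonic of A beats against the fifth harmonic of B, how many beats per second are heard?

Second harmonic of the first: 2·278.6 = 557.2 Hz.
Fifth harmonic of the second: 5·110.4 = 552.0 Hz.
f_beat = |557.2 − 552.0| = 5.2 Hz.

5.2 Hz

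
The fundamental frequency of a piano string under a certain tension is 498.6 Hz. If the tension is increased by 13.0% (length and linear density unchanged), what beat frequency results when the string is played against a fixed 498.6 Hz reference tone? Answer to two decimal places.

31.42 Hz

For a string, f ∝ √T, so the new frequency is 498.6·√1.130 = 530.0191 Hz.
f_beat = |530.0191 − 498.6| = 31.42 Hz.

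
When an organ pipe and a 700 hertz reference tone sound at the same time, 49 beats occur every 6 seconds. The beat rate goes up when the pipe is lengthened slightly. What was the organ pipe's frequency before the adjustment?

691.8333 Hz

Beat frequency = 49/6 = 8.1667 Hz.
|f − 700| = 8.1667, so the organ pipe was at either 691.8333 Hz or 708.1667 Hz.
A longer pipe has a lower fundamental; the adjustment lowers the organ pipe's frequency.
The beat rate rose, so the adjustment moved the organ pipe further from 700 Hz — it was already below the reference.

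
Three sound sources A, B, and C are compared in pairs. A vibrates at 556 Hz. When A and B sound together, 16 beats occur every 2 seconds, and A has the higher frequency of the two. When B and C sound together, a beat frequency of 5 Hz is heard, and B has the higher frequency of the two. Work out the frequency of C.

543 Hz

A–B: Beat frequency = 16/2 = 8 Hz.
B is below A, so f_B = 556 − 8 = 548 Hz.
C is below B, so f_C = 548 − 5 = 543 Hz.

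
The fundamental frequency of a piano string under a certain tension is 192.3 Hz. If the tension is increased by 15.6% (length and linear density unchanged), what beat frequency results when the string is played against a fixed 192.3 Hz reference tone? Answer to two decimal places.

For a string, f ∝ √T, so the new frequency is 192.3·√1.156 = 206.7560 Hz.
f_beat = |206.7560 − 192.3| = 14.46 Hz.

14.46 Hz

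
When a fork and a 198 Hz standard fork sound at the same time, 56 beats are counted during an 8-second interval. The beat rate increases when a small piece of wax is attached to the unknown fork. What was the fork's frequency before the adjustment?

Beat frequency = 56/8 = 7 Hz.
|f − 198| = 7, so the fork was at either 191 Hz or 205 Hz.
Loading a fork with wax lowers its frequency; the adjustment lowers the fork's frequency.
The beat rate rose, so the adjustment moved the fork further from 198 Hz — it was already below the reference.

191 Hz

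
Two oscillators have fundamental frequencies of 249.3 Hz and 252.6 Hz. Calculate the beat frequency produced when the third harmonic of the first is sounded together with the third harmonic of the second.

Third harmonic of the first: 3·249.3 = 747.9 Hz.
Third harmonic of the second: 3·252.6 = 757.8 Hz.
f_beat = |747.9 − 757.8| = 9.9 Hz.

9.9 Hz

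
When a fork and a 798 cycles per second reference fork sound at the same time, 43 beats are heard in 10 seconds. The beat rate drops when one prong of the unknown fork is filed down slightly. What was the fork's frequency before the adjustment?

793.7 Hz

Beat frequency = 43/10 = 4.3 Hz.
|f − 798| = 4.3, so the fork was at either 793.7 Hz or 802.3 Hz.
Filing a prong removes mass and raises the fork's frequency; the adjustment raises the fork's frequency.
The beat rate fell, so the adjustment moved the fork toward 798 Hz — it must have started below the reference.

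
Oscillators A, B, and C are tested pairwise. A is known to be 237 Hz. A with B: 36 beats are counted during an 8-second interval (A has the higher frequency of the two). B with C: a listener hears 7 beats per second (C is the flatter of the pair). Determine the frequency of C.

A–B: Beat frequency = 36/8 = 4.5 Hz.
B is below A, so f_B = 237 − 4.5 = 232.5 Hz.
C is below B, so f_C = 232.5 − 7 = 225.5 Hz.

225.5 Hz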